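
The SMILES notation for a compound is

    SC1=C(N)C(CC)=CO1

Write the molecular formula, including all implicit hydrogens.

C6H9NOS

Walk through each heavy atom and fill implicit hydrogens from standard valence (C 4, N 3, O 2, S 2, halogen 1):
  atom 1: S, bond orders sum to 1 (valence 2) → 1 H
  atom 2: C, bond orders sum to 4 (valence 4) → 0 H
  atom 3: C, bond orders sum to 4 (valence 4) → 0 H
  atom 4: N, bond orders sum to 1 (valence 3) → 2 H
  atom 5: C, bond orders sum to 4 (valence 4) → 0 H
  atom 6: C, bond orders sum to 2 (valence 4) → 2 H
  atom 7: C, bond orders sum to 1 (valence 4) → 3 H
  atom 8: C, bond orders sum to 3 (valence 4) → 1 H
  atom 9: O, bond orders sum to 2 (valence 2) → 0 H
Totals → C:6, H:9, N:1, O:1, S:1.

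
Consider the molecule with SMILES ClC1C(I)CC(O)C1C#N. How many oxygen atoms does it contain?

Scan the SMILES for O atoms (remember two-letter symbols like Cl and Br are single atoms).
Oxygen count: 1.

1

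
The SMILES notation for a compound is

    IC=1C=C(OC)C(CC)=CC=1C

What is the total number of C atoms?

10

Count every carbon token in the SMILES (each C, including those in ring-closure positions and inside branches).
Carbon count: 10.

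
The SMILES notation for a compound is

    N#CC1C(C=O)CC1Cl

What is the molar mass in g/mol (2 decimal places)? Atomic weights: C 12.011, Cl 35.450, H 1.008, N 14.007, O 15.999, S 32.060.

143.57 g/mol

First, the molecular formula is C6H6ClNO (counting implicit H from valence).
  C: 6 × 12.011 = 72.066
  Cl: 1 × 35.450 = 35.450
  H: 6 × 1.008 = 6.048
  N: 1 × 14.007 = 14.007
  O: 1 × 15.999 = 15.999
Sum: 6×12.011 + 1×35.450 + 6×1.008 + 1×14.007 + 1×15.999 = 143.570 → 143.57 g/mol.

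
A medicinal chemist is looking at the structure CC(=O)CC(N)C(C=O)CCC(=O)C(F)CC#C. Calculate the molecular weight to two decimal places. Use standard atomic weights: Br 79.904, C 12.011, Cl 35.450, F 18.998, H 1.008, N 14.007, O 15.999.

First, the molecular formula is C13H18FNO3 (counting implicit H from valence).
  C: 13 × 12.011 = 156.143
  F: 1 × 18.998 = 18.998
  H: 18 × 1.008 = 18.144
  N: 1 × 14.007 = 14.007
  O: 3 × 15.999 = 47.997
Sum: 13×12.011 + 1×18.998 + 18×1.008 + 1×14.007 + 3×15.999 = 255.289 → 255.29 g/mol.

255.29 g/mol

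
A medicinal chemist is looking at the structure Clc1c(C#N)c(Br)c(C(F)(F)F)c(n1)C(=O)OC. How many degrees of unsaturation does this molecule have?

Molecular formula: C9H3BrClF3N2O2.
DoU = (2C + 2 + N − H − X) / 2, where X is the halogen count and O/S are ignored.
    = (2·9 + 2 + 2 − 3 − 5) / 2 = 14 / 2 = 7.

7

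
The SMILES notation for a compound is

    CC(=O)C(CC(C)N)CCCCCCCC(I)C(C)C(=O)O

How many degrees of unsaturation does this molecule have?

2

Degree of unsaturation = (number of rings) + (number of π bonds).
Ring closures in the SMILES: 0.
π bonds: 2 double bonds (each 1 DoU) → 2 DoU from unsaturation.
Total DoU = 0 + 2 = 2.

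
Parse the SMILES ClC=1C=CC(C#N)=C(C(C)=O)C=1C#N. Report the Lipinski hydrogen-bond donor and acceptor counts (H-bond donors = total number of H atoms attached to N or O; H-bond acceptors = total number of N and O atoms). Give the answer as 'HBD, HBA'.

Donors: find every N or O and count the H atoms it carries.
  atom 7 (N): bond orders sum to 3 → 0 H
  atom 11 (O): bond orders sum to 2 → 0 H
  atom 14 (N): bond orders sum to 3 → 0 H
Lipinski HBD = 0.
Acceptors: N atoms = 2, O atoms = 1 → HBA = 3.

0, 3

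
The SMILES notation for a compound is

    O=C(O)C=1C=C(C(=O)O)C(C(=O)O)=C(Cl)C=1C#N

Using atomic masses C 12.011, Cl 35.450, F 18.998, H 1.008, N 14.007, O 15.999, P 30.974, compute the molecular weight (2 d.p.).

269.59 g/mol

First, the molecular formula is C10H4ClNO6 (counting implicit H from valence).
  C: 10 × 12.011 = 120.110
  Cl: 1 × 35.450 = 35.450
  H: 4 × 1.008 = 4.032
  N: 1 × 14.007 = 14.007
  O: 6 × 15.999 = 95.994
Sum: 10×12.011 + 1×35.450 + 4×1.008 + 1×14.007 + 6×15.999 = 269.593 → 269.59 g/mol.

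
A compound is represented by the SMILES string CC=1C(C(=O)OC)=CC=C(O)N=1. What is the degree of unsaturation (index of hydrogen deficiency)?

Molecular formula: C8H9NO3.
DoU = (2C + 2 + N − H − X) / 2, where X is the halogen count and O/S are ignored.
    = (2·8 + 2 + 1 − 9 − 0) / 2 = 10 / 2 = 5.

5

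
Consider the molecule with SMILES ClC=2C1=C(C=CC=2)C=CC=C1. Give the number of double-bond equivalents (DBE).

Degree of unsaturation = (number of rings) + (number of π bonds).
Ring closures in the SMILES: 2.
π bonds: 5 double bonds (each 1 DoU) → 5 DoU from unsaturation.
Total DoU = 2 + 5 = 7.

7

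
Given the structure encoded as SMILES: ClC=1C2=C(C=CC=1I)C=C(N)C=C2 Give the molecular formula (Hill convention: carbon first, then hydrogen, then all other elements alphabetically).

Walk through each heavy atom and fill implicit hydrogens from standard valence (C 4, N 3, O 2, S 2, halogen 1):
  atom 1: Cl (halogen, monovalent) → 0 H
  atom 2: C, bond orders sum to 4 (valence 4) → 0 H
  atom 3: C, bond orders sum to 4 (valence 4) → 0 H
  atom 4: C, bond orders sum to 4 (valence 4) → 0 H
  atom 5: C, bond orders sum to 3 (valence 4) → 1 H
  atom 6: C, bond orders sum to 3 (valence 4) → 1 H
  atom 7: C, bond orders sum to 4 (valence 4) → 0 H
  atom 8: I (halogen, monovalent) → 0 H
  atom 9: C, bond orders sum to 3 (valence 4) → 1 H
  atom 10: C, bond orders sum to 4 (valence 4) → 0 H
  atom 11: N, bond orders sum to 1 (valence 3) → 2 H
  atom 12: C, bond orders sum to 3 (valence 4) → 1 H
  atom 13: C, bond orders sum to 3 (valence 4) → 1 H
Totals → C:10, H:7, Cl:1, I:1, N:1.
In Hill order: C10H7ClIN.

C10H7ClIN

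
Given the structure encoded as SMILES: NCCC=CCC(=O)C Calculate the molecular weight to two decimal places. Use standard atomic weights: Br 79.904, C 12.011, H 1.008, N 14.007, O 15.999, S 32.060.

127.19 g/mol

First, the molecular formula is C7H13NO (counting implicit H from valence).
  C: 7 × 12.011 = 84.077
  H: 13 × 1.008 = 13.104
  N: 1 × 14.007 = 14.007
  O: 1 × 15.999 = 15.999
Sum: 7×12.011 + 13×1.008 + 1×14.007 + 1×15.999 = 127.187 → 127.19 g/mol.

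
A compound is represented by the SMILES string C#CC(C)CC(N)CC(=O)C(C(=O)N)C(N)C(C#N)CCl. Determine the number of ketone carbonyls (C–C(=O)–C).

The ketone motif appears at heavy-atom position 9 in the SMILES.
Other groups present: 1 alkyne, 1 amide, 1 nitrile, 2 primary amine.
Ketone count: 1.

1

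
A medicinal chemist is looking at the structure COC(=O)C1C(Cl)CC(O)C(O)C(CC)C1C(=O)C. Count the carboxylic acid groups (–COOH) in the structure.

0

Scan the SMILES for the carboxylic acid motif — none present.
Groups that are present: 1 ester, 2 hydroxyl, 1 ketone.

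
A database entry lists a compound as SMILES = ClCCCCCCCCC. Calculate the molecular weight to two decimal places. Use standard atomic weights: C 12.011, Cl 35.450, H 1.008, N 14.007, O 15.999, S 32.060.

First, the molecular formula is C9H19Cl (counting implicit H from valence).
  C: 9 × 12.011 = 108.099
  Cl: 1 × 35.450 = 35.450
  H: 19 × 1.008 = 19.152
Sum: 9×12.011 + 1×35.450 + 19×1.008 = 162.701 → 162.70 g/mol.

162.70 g/mol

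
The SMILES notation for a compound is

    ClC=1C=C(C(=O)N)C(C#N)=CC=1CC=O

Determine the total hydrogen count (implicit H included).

7

Walk through each heavy atom and fill implicit hydrogens from standard valence (C 4, N 3, O 2, S 2, halogen 1):
  atom 1: Cl (halogen, monovalent) → 0 H
  atom 2: C, bond orders sum to 4 (valence 4) → 0 H
  atom 3: C, bond orders sum to 3 (valence 4) → 1 H
  atom 4: C, bond orders sum to 4 (valence 4) → 0 H
  atom 5: C, bond orders sum to 4 (valence 4) → 0 H
  atom 6: O, bond orders sum to 2 (valence 2) → 0 H
  atom 7: N, bond orders sum to 1 (valence 3) → 2 H
  atom 8: C, bond orders sum to 4 (valence 4) → 0 H
  atom 9: C, bond orders sum to 4 (valence 4) → 0 H
  atom 10: N, bond orders sum to 3 (valence 3) → 0 H
  atom 11: C, bond orders sum to 3 (valence 4) → 1 H
  atom 12: C, bond orders sum to 4 (valence 4) → 0 H
  atom 13: C, bond orders sum to 2 (valence 4) → 2 H
  atom 14: C, bond orders sum to 3 (valence 4) → 1 H
  atom 15: O, bond orders sum to 2 (valence 2) → 0 H
Total hydrogens: 7.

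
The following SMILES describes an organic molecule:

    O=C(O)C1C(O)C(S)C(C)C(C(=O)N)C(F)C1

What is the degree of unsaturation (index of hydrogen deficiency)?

3

Molecular formula: C10H16FNO4S.
DoU = (2C + 2 + N − H − X) / 2, where X is the halogen count and O/S are ignored.
    = (2·10 + 2 + 1 − 16 − 1) / 2 = 6 / 2 = 3.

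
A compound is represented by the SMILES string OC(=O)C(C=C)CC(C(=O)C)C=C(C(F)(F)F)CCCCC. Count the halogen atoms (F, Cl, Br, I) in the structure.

Halogen atoms appear at heavy-atom positions 15, 16, 17 (3×F).
Other groups present: 2 alkene, 1 carboxylic acid, 1 ketone.
Halogen count: 3.

3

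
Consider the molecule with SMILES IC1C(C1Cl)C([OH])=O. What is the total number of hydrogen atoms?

4

Walk through each heavy atom and fill implicit hydrogens from standard valence (C 4, N 3, O 2, S 2, halogen 1):
  atom 1: I (halogen, monovalent) → 0 H
  atom 2: C, bond orders sum to 3 (valence 4) → 1 H
  atom 3: C, bond orders sum to 3 (valence 4) → 1 H
  atom 4: C, bond orders sum to 3 (valence 4) → 1 H
  atom 5: Cl (halogen, monovalent) → 0 H
  atom 6: C, bond orders sum to 4 (valence 4) → 0 H
  atom 7: O with explicit H count 1
  atom 8: O, bond orders sum to 2 (valence 2) → 0 H
Total hydrogens: 4.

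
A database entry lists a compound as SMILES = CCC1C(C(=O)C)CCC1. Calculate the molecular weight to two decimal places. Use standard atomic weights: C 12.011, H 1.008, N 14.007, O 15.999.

140.23 g/mol

First, the molecular formula is C9H16O (counting implicit H from valence).
  C: 9 × 12.011 = 108.099
  H: 16 × 1.008 = 16.128
  O: 1 × 15.999 = 15.999
Sum: 9×12.011 + 16×1.008 + 1×15.999 = 140.226 → 140.23 g/mol.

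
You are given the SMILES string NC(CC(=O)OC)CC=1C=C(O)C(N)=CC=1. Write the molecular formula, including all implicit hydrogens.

Walk through each heavy atom and fill implicit hydrogens from standard valence (C 4, N 3, O 2, S 2, halogen 1):
  atom 1: N, bond orders sum to 1 (valence 3) → 2 H
  atom 2: C, bond orders sum to 3 (valence 4) → 1 H
  atom 3: C, bond orders sum to 2 (valence 4) → 2 H
  atom 4: C, bond orders sum to 4 (valence 4) → 0 H
  atom 5: O, bond orders sum to 2 (valence 2) → 0 H
  atom 6: O, bond orders sum to 2 (valence 2) → 0 H
  atom 7: C, bond orders sum to 1 (valence 4) → 3 H
  atom 8: C, bond orders sum to 2 (valence 4) → 2 H
  atom 9: C, bond orders sum to 4 (valence 4) → 0 H
  atom 10: C, bond orders sum to 3 (valence 4) → 1 H
  atom 11: C, bond orders sum to 4 (valence 4) → 0 H
  atom 12: O, bond orders sum to 1 (valence 2) → 1 H
  atom 13: C, bond orders sum to 4 (valence 4) → 0 H
  atom 14: N, bond orders sum to 1 (valence 3) → 2 H
  atom 15: C, bond orders sum to 3 (valence 4) → 1 H
  atom 16: C, bond orders sum to 3 (valence 4) → 1 H
Totals → C:11, H:16, N:2, O:3.

C11H16N2O3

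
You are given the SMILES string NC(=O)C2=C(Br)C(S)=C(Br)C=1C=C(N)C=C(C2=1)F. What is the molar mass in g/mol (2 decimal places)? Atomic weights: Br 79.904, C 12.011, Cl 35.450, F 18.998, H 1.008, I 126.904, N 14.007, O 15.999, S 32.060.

394.06 g/mol

First, the molecular formula is C11H7Br2FN2OS (counting implicit H from valence).
  Br: 2 × 79.904 = 159.808
  C: 11 × 12.011 = 132.121
  F: 1 × 18.998 = 18.998
  H: 7 × 1.008 = 7.056
  N: 2 × 14.007 = 28.014
  O: 1 × 15.999 = 15.999
  S: 1 × 32.060 = 32.060
Sum: 2×79.904 + 11×12.011 + 1×18.998 + 7×1.008 + 2×14.007 + 1×15.999 + 1×32.060 = 394.056 → 394.06 g/mol.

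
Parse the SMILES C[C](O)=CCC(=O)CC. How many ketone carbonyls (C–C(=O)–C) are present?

1

The ketone motif appears at heavy-atom position 6 in the SMILES.
Other groups present: 1 alkene, 1 hydroxyl.
Ketone count: 1.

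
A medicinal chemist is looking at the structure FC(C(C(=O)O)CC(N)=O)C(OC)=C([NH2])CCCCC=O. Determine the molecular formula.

C13H21FN2O5

Walk through each heavy atom and fill implicit hydrogens from standard valence (C 4, N 3, O 2, S 2, halogen 1):
  atom 1: F (halogen, monovalent) → 0 H
  atom 2: C, bond orders sum to 3 (valence 4) → 1 H
  atom 3: C, bond orders sum to 3 (valence 4) → 1 H
  atom 4: C, bond orders sum to 4 (valence 4) → 0 H
  atom 5: O, bond orders sum to 2 (valence 2) → 0 H
  atom 6: O, bond orders sum to 1 (valence 2) → 1 H
  atom 7: C, bond orders sum to 2 (valence 4) → 2 H
  atom 8: C, bond orders sum to 4 (valence 4) → 0 H
  atom 9: N, bond orders sum to 1 (valence 3) → 2 H
  atom 10: O, bond orders sum to 2 (valence 2) → 0 H
  atom 11: C, bond orders sum to 4 (valence 4) → 0 H
  atom 12: O, bond orders sum to 2 (valence 2) → 0 H
  atom 13: C, bond orders sum to 1 (valence 4) → 3 H
  atom 14: C, bond orders sum to 4 (valence 4) → 0 H
  atom 15: N with explicit H count 2
  atom 16: C, bond orders sum to 2 (valence 4) → 2 H
  atom 17: C, bond orders sum to 2 (valence 4) → 2 H
  atom 18: C, bond orders sum to 2 (valence 4) → 2 H
  atom 19: C, bond orders sum to 2 (valence 4) → 2 H
  atom 20: C, bond orders sum to 3 (valence 4) → 1 H
  atom 21: O, bond orders sum to 2 (valence 2) → 0 H
Totals → C:13, H:21, F:1, N:2, O:5.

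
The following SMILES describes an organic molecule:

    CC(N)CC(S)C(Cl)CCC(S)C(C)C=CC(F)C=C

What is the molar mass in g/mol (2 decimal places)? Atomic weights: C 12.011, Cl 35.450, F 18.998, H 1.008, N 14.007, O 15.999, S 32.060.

339.96 g/mol

First, the molecular formula is C15H27ClFNS2 (counting implicit H from valence).
  C: 15 × 12.011 = 180.165
  Cl: 1 × 35.450 = 35.450
  F: 1 × 18.998 = 18.998
  H: 27 × 1.008 = 27.216
  N: 1 × 14.007 = 14.007
  S: 2 × 32.060 = 64.120
Sum: 15×12.011 + 1×35.450 + 1×18.998 + 27×1.008 + 1×14.007 + 2×32.060 = 339.956 → 339.96 g/mol.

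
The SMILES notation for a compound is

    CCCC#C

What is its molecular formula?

Walk through each heavy atom and fill implicit hydrogens from standard valence (C 4, N 3, O 2, S 2, halogen 1):
  atom 1: C, bond orders sum to 1 (valence 4) → 3 H
  atom 2: C, bond orders sum to 2 (valence 4) → 2 H
  atom 3: C, bond orders sum to 2 (valence 4) → 2 H
  atom 4: C, bond orders sum to 4 (valence 4) → 0 H
  atom 5: C, bond orders sum to 3 (valence 4) → 1 H
Totals → C:5, H:8.
In Hill order: C5H8.

C5H8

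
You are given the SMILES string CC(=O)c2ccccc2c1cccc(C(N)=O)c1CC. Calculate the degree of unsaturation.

10

Molecular formula: C17H17NO2.
DoU = (2C + 2 + N − H − X) / 2, where X is the halogen count and O/S are ignored.
    = (2·17 + 2 + 1 − 17 − 0) / 2 = 20 / 2 = 10.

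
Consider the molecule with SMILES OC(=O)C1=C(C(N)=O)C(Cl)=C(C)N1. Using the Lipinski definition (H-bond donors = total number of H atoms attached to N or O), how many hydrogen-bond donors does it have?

Donors: find every N or O and count the H atoms it carries.
  atom 1 (O): bond orders sum to 1 → 1 H
  atom 3 (O): bond orders sum to 2 → 0 H
  atom 7 (N): bond orders sum to 1 → 2 H
  atom 8 (O): bond orders sum to 2 → 0 H
  atom 13 (N): bond orders sum to 2 → 1 H
Lipinski HBD = 4.

4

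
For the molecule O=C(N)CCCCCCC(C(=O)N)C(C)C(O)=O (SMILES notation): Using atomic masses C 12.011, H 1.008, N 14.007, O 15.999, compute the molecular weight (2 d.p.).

258.32 g/mol

First, the molecular formula is C12H22N2O4 (counting implicit H from valence).
  C: 12 × 12.011 = 144.132
  H: 22 × 1.008 = 22.176
  N: 2 × 14.007 = 28.014
  O: 4 × 15.999 = 63.996
Sum: 12×12.011 + 22×1.008 + 2×14.007 + 4×15.999 = 258.318 → 258.32 g/mol.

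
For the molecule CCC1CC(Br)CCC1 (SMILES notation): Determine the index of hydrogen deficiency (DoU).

1

Degree of unsaturation = (number of rings) + (number of π bonds).
Ring closures in the SMILES: 1.
π bonds: none → 0 DoU from unsaturation.
Total DoU = 1 + 0 = 1.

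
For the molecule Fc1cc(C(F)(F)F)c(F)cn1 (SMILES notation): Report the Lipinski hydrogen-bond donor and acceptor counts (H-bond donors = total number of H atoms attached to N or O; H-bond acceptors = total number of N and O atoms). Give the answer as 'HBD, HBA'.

Donors: find every N or O and count the H atoms it carries.
  atom 12 (N): bond orders sum to 3 → 0 H
Lipinski HBD = 0.
Acceptors: N atoms = 1, O atoms = 0 → HBA = 1.

0, 1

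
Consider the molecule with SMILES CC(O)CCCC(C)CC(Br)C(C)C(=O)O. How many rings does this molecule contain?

0

In SMILES, each pair of matching ring-closure digits denotes one ring-closing bond; the number of such bonds equals the number of independent rings.
Ring-closure bonds here: 0.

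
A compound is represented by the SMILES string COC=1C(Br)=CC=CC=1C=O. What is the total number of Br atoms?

Scan the SMILES for Br atoms (remember two-letter symbols like Cl and Br are single atoms).
Bromine count: 1.

1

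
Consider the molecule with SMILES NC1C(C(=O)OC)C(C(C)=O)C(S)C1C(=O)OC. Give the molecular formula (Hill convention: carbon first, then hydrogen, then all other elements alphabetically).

Walk through each heavy atom and fill implicit hydrogens from standard valence (C 4, N 3, O 2, S 2, halogen 1):
  atom 1: N, bond orders sum to 1 (valence 3) → 2 H
  atom 2: C, bond orders sum to 3 (valence 4) → 1 H
  atom 3: C, bond orders sum to 3 (valence 4) → 1 H
  atom 4: C, bond orders sum to 4 (valence 4) → 0 H
  atom 5: O, bond orders sum to 2 (valence 2) → 0 H
  atom 6: O, bond orders sum to 2 (valence 2) → 0 H
  atom 7: C, bond orders sum to 1 (valence 4) → 3 H
  atom 8: C, bond orders sum to 3 (valence 4) → 1 H
  atom 9: C, bond orders sum to 4 (valence 4) → 0 H
  atom 10: C, bond orders sum to 1 (valence 4) → 3 H
  atom 11: O, bond orders sum to 2 (valence 2) → 0 H
  atom 12: C, bond orders sum to 3 (valence 4) → 1 H
  atom 13: S, bond orders sum to 1 (valence 2) → 1 H
  atom 14: C, bond orders sum to 3 (valence 4) → 1 H
  atom 15: C, bond orders sum to 4 (valence 4) → 0 H
  atom 16: O, bond orders sum to 2 (valence 2) → 0 H
  atom 17: O, bond orders sum to 2 (valence 2) → 0 H
  atom 18: C, bond orders sum to 1 (valence 4) → 3 H
Totals → C:11, H:17, N:1, O:5, S:1.

C11H17NO5S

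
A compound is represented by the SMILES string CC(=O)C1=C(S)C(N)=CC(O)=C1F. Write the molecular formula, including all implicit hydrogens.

Walk through each heavy atom and fill implicit hydrogens from standard valence (C 4, N 3, O 2, S 2, halogen 1):
  atom 1: C, bond orders sum to 1 (valence 4) → 3 H
  atom 2: C, bond orders sum to 4 (valence 4) → 0 H
  atom 3: O, bond orders sum to 2 (valence 2) → 0 H
  atom 4: C, bond orders sum to 4 (valence 4) → 0 H
  atom 5: C, bond orders sum to 4 (valence 4) → 0 H
  atom 6: S, bond orders sum to 1 (valence 2) → 1 H
  atom 7: C, bond orders sum to 4 (valence 4) → 0 H
  atom 8: N, bond orders sum to 1 (valence 3) → 2 H
  atom 9: C, bond orders sum to 3 (valence 4) → 1 H
  atom 10: C, bond orders sum to 4 (valence 4) → 0 H
  atom 11: O, bond orders sum to 1 (valence 2) → 1 H
  atom 12: C, bond orders sum to 4 (valence 4) → 0 H
  atom 13: F (halogen, monovalent) → 0 H
Totals → C:8, H:8, F:1, N:1, O:2, S:1.

C8H8FNO2S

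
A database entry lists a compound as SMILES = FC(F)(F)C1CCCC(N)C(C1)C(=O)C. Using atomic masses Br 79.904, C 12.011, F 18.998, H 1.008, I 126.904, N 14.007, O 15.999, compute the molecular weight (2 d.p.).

First, the molecular formula is C10H16F3NO (counting implicit H from valence).
  C: 10 × 12.011 = 120.110
  F: 3 × 18.998 = 56.994
  H: 16 × 1.008 = 16.128
  N: 1 × 14.007 = 14.007
  O: 1 × 15.999 = 15.999
Sum: 10×12.011 + 3×18.998 + 16×1.008 + 1×14.007 + 1×15.999 = 223.238 → 223.24 g/mol.

223.24 g/mol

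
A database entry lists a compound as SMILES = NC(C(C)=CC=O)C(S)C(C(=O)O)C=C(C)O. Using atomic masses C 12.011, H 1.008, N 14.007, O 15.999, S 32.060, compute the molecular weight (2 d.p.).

First, the molecular formula is C11H17NO4S (counting implicit H from valence).
  C: 11 × 12.011 = 132.121
  H: 17 × 1.008 = 17.136
  N: 1 × 14.007 = 14.007
  O: 4 × 15.999 = 63.996
  S: 1 × 32.060 = 32.060
Sum: 11×12.011 + 17×1.008 + 1×14.007 + 4×15.999 + 1×32.060 = 259.320 → 259.32 g/mol.

259.32 g/mol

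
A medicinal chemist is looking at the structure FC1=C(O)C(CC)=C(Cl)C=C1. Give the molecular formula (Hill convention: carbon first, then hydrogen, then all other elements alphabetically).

Walk through each heavy atom and fill implicit hydrogens from standard valence (C 4, N 3, O 2, S 2, halogen 1):
  atom 1: F (halogen, monovalent) → 0 H
  atom 2: C, bond orders sum to 4 (valence 4) → 0 H
  atom 3: C, bond orders sum to 4 (valence 4) → 0 H
  atom 4: O, bond orders sum to 1 (valence 2) → 1 H
  atom 5: C, bond orders sum to 4 (valence 4) → 0 H
  atom 6: C, bond orders sum to 2 (valence 4) → 2 H
  atom 7: C, bond orders sum to 1 (valence 4) → 3 H
  atom 8: C, bond orders sum to 4 (valence 4) → 0 H
  atom 9: Cl (halogen, monovalent) → 0 H
  atom 10: C, bond orders sum to 3 (valence 4) → 1 H
  atom 11: C, bond orders sum to 3 (valence 4) → 1 H
Totals → C:8, H:8, Cl:1, F:1, O:1.
In Hill order: C8H8ClFO.

C8H8ClFO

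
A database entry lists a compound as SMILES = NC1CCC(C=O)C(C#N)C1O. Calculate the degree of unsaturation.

Molecular formula: C8H12N2O2.
DoU = (2C + 2 + N − H − X) / 2, where X is the halogen count and O/S are ignored.
    = (2·8 + 2 + 2 − 12 − 0) / 2 = 8 / 2 = 4.

4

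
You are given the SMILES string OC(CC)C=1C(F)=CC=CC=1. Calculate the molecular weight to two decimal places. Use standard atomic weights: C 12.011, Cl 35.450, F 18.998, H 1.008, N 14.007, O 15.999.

154.18 g/mol

First, the molecular formula is C9H11FO (counting implicit H from valence).
  C: 9 × 12.011 = 108.099
  F: 1 × 18.998 = 18.998
  H: 11 × 1.008 = 11.088
  O: 1 × 15.999 = 15.999
Sum: 9×12.011 + 1×18.998 + 11×1.008 + 1×15.999 = 154.184 → 154.18 g/mol.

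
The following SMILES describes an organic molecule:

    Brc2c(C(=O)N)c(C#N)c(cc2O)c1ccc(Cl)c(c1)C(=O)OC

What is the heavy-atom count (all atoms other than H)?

24

Every atom symbol written in the SMILES (organic subset) is one heavy atom; implicit H are not written.
Heavy atoms by element → Br:1, C:16, Cl:1, N:2, O:4.
Total: 24.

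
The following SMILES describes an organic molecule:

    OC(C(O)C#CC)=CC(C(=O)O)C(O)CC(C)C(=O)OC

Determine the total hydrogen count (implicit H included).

Walk through each heavy atom and fill implicit hydrogens from standard valence (C 4, N 3, O 2, S 2, halogen 1):
  atom 1: O, bond orders sum to 1 (valence 2) → 1 H
  atom 2: C, bond orders sum to 4 (valence 4) → 0 H
  atom 3: C, bond orders sum to 3 (valence 4) → 1 H
  atom 4: O, bond orders sum to 1 (valence 2) → 1 H
  atom 5: C, bond orders sum to 4 (valence 4) → 0 H
  atom 6: C, bond orders sum to 4 (valence 4) → 0 H
  atom 7: C, bond orders sum to 1 (valence 4) → 3 H
  atom 8: C, bond orders sum to 3 (valence 4) → 1 H
  atom 9: C, bond orders sum to 3 (valence 4) → 1 H
  atom 10: C, bond orders sum to 4 (valence 4) → 0 H
  atom 11: O, bond orders sum to 2 (valence 2) → 0 H
  atom 12: O, bond orders sum to 1 (valence 2) → 1 H
  atom 13: C, bond orders sum to 3 (valence 4) → 1 H
  atom 14: O, bond orders sum to 1 (valence 2) → 1 H
  atom 15: C, bond orders sum to 2 (valence 4) → 2 H
  atom 16: C, bond orders sum to 3 (valence 4) → 1 H
  atom 17: C, bond orders sum to 1 (valence 4) → 3 H
  atom 18: C, bond orders sum to 4 (valence 4) → 0 H
  atom 19: O, bond orders sum to 2 (valence 2) → 0 H
  atom 20: O, bond orders sum to 2 (valence 2) → 0 H
  atom 21: C, bond orders sum to 1 (valence 4) → 3 H
Total hydrogens: 20.

20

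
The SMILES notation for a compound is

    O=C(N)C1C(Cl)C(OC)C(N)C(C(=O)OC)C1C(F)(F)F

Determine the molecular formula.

Walk through each heavy atom and fill implicit hydrogens from standard valence (C 4, N 3, O 2, S 2, halogen 1):
  atom 1: O, bond orders sum to 2 (valence 2) → 0 H
  atom 2: C, bond orders sum to 4 (valence 4) → 0 H
  atom 3: N, bond orders sum to 1 (valence 3) → 2 H
  atom 4: C, bond orders sum to 3 (valence 4) → 1 H
  atom 5: C, bond orders sum to 3 (valence 4) → 1 H
  atom 6: Cl (halogen, monovalent) → 0 H
  atom 7: C, bond orders sum to 3 (valence 4) → 1 H
  atom 8: O, bond orders sum to 2 (valence 2) → 0 H
  atom 9: C, bond orders sum to 1 (valence 4) → 3 H
  atom 10: C, bond orders sum to 3 (valence 4) → 1 H
  atom 11: N, bond orders sum to 1 (valence 3) → 2 H
  atom 12: C, bond orders sum to 3 (valence 4) → 1 H
  atom 13: C, bond orders sum to 4 (valence 4) → 0 H
  atom 14: O, bond orders sum to 2 (valence 2) → 0 H
  atom 15: O, bond orders sum to 2 (valence 2) → 0 H
  atom 16: C, bond orders sum to 1 (valence 4) → 3 H
  atom 17: C, bond orders sum to 3 (valence 4) → 1 H
  atom 18: C, bond orders sum to 4 (valence 4) → 0 H
  atom 19: F (halogen, monovalent) → 0 H
  atom 20: F (halogen, monovalent) → 0 H
  atom 21: F (halogen, monovalent) → 0 H
Totals → C:11, H:16, Cl:1, F:3, N:2, O:4.
In Hill order: C11H16ClF3N2O4.

C11H16ClF3N2O4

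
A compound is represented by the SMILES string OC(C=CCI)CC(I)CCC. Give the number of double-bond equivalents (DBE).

1

Molecular formula: C9H16I2O.
DoU = (2C + 2 + N − H − X) / 2, where X is the halogen count and O/S are ignored.
    = (2·9 + 2 + 0 − 16 − 2) / 2 = 2 / 2 = 1.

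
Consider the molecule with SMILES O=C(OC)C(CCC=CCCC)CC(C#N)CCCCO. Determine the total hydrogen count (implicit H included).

29

Walk through each heavy atom and fill implicit hydrogens from standard valence (C 4, N 3, O 2, S 2, halogen 1):
  atom 1: O, bond orders sum to 2 (valence 2) → 0 H
  atom 2: C, bond orders sum to 4 (valence 4) → 0 H
  atom 3: O, bond orders sum to 2 (valence 2) → 0 H
  atom 4: C, bond orders sum to 1 (valence 4) → 3 H
  atom 5: C, bond orders sum to 3 (valence 4) → 1 H
  atom 6: C, bond orders sum to 2 (valence 4) → 2 H
  atom 7: C, bond orders sum to 2 (valence 4) → 2 H
  atom 8: C, bond orders sum to 3 (valence 4) → 1 H
  atom 9: C, bond orders sum to 3 (valence 4) → 1 H
  atom 10: C, bond orders sum to 2 (valence 4) → 2 H
  atom 11: C, bond orders sum to 2 (valence 4) → 2 H
  atom 12: C, bond orders sum to 1 (valence 4) → 3 H
  atom 13: C, bond orders sum to 2 (valence 4) → 2 H
  atom 14: C, bond orders sum to 3 (valence 4) → 1 H
  atom 15: C, bond orders sum to 4 (valence 4) → 0 H
  atom 16: N, bond orders sum to 3 (valence 3) → 0 H
  atom 17: C, bond orders sum to 2 (valence 4) → 2 H
  atom 18: C, bond orders sum to 2 (valence 4) → 2 H
  atom 19: C, bond orders sum to 2 (valence 4) → 2 H
  atom 20: C, bond orders sum to 2 (valence 4) → 2 H
  atom 21: O, bond orders sum to 1 (valence 2) → 1 H
Total hydrogens: 29.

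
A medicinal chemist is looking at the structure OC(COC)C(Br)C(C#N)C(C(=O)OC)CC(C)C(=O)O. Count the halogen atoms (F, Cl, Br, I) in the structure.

1

Halogen atoms appear at heavy-atom position 7 (1×Br).
Other groups present: 1 carboxylic acid, 1 ester, 1 ether, 1 hydroxyl, 1 nitrile.
Halogen count: 1.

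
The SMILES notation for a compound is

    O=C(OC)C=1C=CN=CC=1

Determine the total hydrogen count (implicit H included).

7

Walk through each heavy atom and fill implicit hydrogens from standard valence (C 4, N 3, O 2, S 2, halogen 1):
  atom 1: O, bond orders sum to 2 (valence 2) → 0 H
  atom 2: C, bond orders sum to 4 (valence 4) → 0 H
  atom 3: O, bond orders sum to 2 (valence 2) → 0 H
  atom 4: C, bond orders sum to 1 (valence 4) → 3 H
  atom 5: C, bond orders sum to 4 (valence 4) → 0 H
  atom 6: C, bond orders sum to 3 (valence 4) → 1 H
  atom 7: C, bond orders sum to 3 (valence 4) → 1 H
  atom 8: N, bond orders sum to 3 (valence 3) → 0 H
  atom 9: C, bond orders sum to 3 (valence 4) → 1 H
  atom 10: C, bond orders sum to 3 (valence 4) → 1 H
Total hydrogens: 7.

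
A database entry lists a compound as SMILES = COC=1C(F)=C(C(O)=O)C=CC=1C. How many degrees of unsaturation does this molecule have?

5

Degree of unsaturation = (number of rings) + (number of π bonds).
Ring closures in the SMILES: 1.
π bonds: 4 double bonds (each 1 DoU) → 4 DoU from unsaturation.
Total DoU = 1 + 4 = 5.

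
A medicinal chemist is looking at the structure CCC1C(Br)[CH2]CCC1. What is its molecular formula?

C8H15Br

Walk through each heavy atom and fill implicit hydrogens from standard valence (C 4, N 3, O 2, S 2, halogen 1):
  atom 1: C, bond orders sum to 1 (valence 4) → 3 H
  atom 2: C, bond orders sum to 2 (valence 4) → 2 H
  atom 3: C, bond orders sum to 3 (valence 4) → 1 H
  atom 4: C, bond orders sum to 3 (valence 4) → 1 H
  atom 5: Br (halogen, monovalent) → 0 H
  atom 6: C with explicit H count 2
  atom 7: C, bond orders sum to 2 (valence 4) → 2 H
  atom 8: C, bond orders sum to 2 (valence 4) → 2 H
  atom 9: C, bond orders sum to 2 (valence 4) → 2 H
Totals → C:8, H:15, Br:1.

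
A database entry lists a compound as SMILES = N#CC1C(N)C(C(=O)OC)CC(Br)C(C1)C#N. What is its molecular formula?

C11H14BrN3O2

Walk through each heavy atom and fill implicit hydrogens from standard valence (C 4, N 3, O 2, S 2, halogen 1):
  atom 1: N, bond orders sum to 3 (valence 3) → 0 H
  atom 2: C, bond orders sum to 4 (valence 4) → 0 H
  atom 3: C, bond orders sum to 3 (valence 4) → 1 H
  atom 4: C, bond orders sum to 3 (valence 4) → 1 H
  atom 5: N, bond orders sum to 1 (valence 3) → 2 H
  atom 6: C, bond orders sum to 3 (valence 4) → 1 H
  atom 7: C, bond orders sum to 4 (valence 4) → 0 H
  atom 8: O, bond orders sum to 2 (valence 2) → 0 H
  atom 9: O, bond orders sum to 2 (valence 2) → 0 H
  atom 10: C, bond orders sum to 1 (valence 4) → 3 H
  atom 11: C, bond orders sum to 2 (valence 4) → 2 H
  atom 12: C, bond orders sum to 3 (valence 4) → 1 H
  atom 13: Br (halogen, monovalent) → 0 H
  atom 14: C, bond orders sum to 3 (valence 4) → 1 H
  atom 15: C, bond orders sum to 2 (valence 4) → 2 H
  atom 16: C, bond orders sum to 4 (valence 4) → 0 H
  atom 17: N, bond orders sum to 3 (valence 3) → 0 H
Totals → C:11, H:14, Br:1, N:3, O:2.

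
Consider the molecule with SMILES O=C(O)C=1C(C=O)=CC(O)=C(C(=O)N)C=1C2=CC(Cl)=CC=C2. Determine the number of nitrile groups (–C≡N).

Scan the SMILES for the nitrile motif — none present.
Groups that are present: 1 aldehyde, 1 amide, 1 carboxylic acid, 1 hydroxyl.

0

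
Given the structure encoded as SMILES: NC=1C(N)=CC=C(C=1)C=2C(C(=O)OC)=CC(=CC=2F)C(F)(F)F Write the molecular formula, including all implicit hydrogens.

C15H12F4N2O2

Walk through each heavy atom and fill implicit hydrogens from standard valence (C 4, N 3, O 2, S 2, halogen 1):
  atom 1: N, bond orders sum to 1 (valence 3) → 2 H
  atom 2: C, bond orders sum to 4 (valence 4) → 0 H
  atom 3: C, bond orders sum to 4 (valence 4) → 0 H
  atom 4: N, bond orders sum to 1 (valence 3) → 2 H
  atom 5: C, bond orders sum to 3 (valence 4) → 1 H
  atom 6: C, bond orders sum to 3 (valence 4) → 1 H
  atom 7: C, bond orders sum to 4 (valence 4) → 0 H
  atom 8: C, bond orders sum to 3 (valence 4) → 1 H
  atom 9: C, bond orders sum to 4 (valence 4) → 0 H
  atom 10: C, bond orders sum to 4 (valence 4) → 0 H
  atom 11: C, bond orders sum to 4 (valence 4) → 0 H
  atom 12: O, bond orders sum to 2 (valence 2) → 0 H
  atom 13: O, bond orders sum to 2 (valence 2) → 0 H
  atom 14: C, bond orders sum to 1 (valence 4) → 3 H
  atom 15: C, bond orders sum to 3 (valence 4) → 1 H
  atom 16: C, bond orders sum to 4 (valence 4) → 0 H
  atom 17: C, bond orders sum to 3 (valence 4) → 1 H
  atom 18: C, bond orders sum to 4 (valence 4) → 0 H
  atom 19: F (halogen, monovalent) → 0 H
  atom 20: C, bond orders sum to 4 (valence 4) → 0 H
  atom 21: F (halogen, monovalent) → 0 H
  atom 22: F (halogen, monovalent) → 0 H
  atom 23: F (halogen, monovalent) → 0 H
Totals → C:15, H:12, F:4, N:2, O:2.
In Hill order: C15H12F4N2O2.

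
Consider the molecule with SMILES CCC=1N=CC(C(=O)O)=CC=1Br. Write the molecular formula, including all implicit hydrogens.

Walk through each heavy atom and fill implicit hydrogens from standard valence (C 4, N 3, O 2, S 2, halogen 1):
  atom 1: C, bond orders sum to 1 (valence 4) → 3 H
  atom 2: C, bond orders sum to 2 (valence 4) → 2 H
  atom 3: C, bond orders sum to 4 (valence 4) → 0 H
  atom 4: N, bond orders sum to 3 (valence 3) → 0 H
  atom 5: C, bond orders sum to 3 (valence 4) → 1 H
  atom 6: C, bond orders sum to 4 (valence 4) → 0 H
  atom 7: C, bond orders sum to 4 (valence 4) → 0 H
  atom 8: O, bond orders sum to 2 (valence 2) → 0 H
  atom 9: O, bond orders sum to 1 (valence 2) → 1 H
  atom 10: C, bond orders sum to 3 (valence 4) → 1 H
  atom 11: C, bond orders sum to 4 (valence 4) → 0 H
  atom 12: Br (halogen, monovalent) → 0 H
Totals → C:8, H:8, Br:1, N:1, O:2.

C8H8BrNO2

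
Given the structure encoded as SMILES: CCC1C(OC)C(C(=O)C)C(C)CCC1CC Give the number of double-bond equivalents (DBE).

2

Degree of unsaturation = (number of rings) + (number of π bonds).
Ring closures in the SMILES: 1.
π bonds: 1 double bond (each 1 DoU) → 1 DoU from unsaturation.
Total DoU = 1 + 1 = 2.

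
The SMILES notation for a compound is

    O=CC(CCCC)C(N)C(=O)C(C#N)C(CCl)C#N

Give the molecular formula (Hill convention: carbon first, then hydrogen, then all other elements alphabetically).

C13H18ClN3O2

Walk through each heavy atom and fill implicit hydrogens from standard valence (C 4, N 3, O 2, S 2, halogen 1):
  atom 1: O, bond orders sum to 2 (valence 2) → 0 H
  atom 2: C, bond orders sum to 3 (valence 4) → 1 H
  atom 3: C, bond orders sum to 3 (valence 4) → 1 H
  atom 4: C, bond orders sum to 2 (valence 4) → 2 H
  atom 5: C, bond orders sum to 2 (valence 4) → 2 H
  atom 6: C, bond orders sum to 2 (valence 4) → 2 H
  atom 7: C, bond orders sum to 1 (valence 4) → 3 H
  atom 8: C, bond orders sum to 3 (valence 4) → 1 H
  atom 9: N, bond orders sum to 1 (valence 3) → 2 H
  atom 10: C, bond orders sum to 4 (valence 4) → 0 H
  atom 11: O, bond orders sum to 2 (valence 2) → 0 H
  atom 12: C, bond orders sum to 3 (valence 4) → 1 H
  atom 13: C, bond orders sum to 4 (valence 4) → 0 H
  atom 14: N, bond orders sum to 3 (valence 3) → 0 H
  atom 15: C, bond orders sum to 3 (valence 4) → 1 H
  atom 16: C, bond orders sum to 2 (valence 4) → 2 H
  atom 17: Cl (halogen, monovalent) → 0 H
  atom 18: C, bond orders sum to 4 (valence 4) → 0 H
  atom 19: N, bond orders sum to 3 (valence 3) → 0 H
Totals → C:13, H:18, Cl:1, N:3, O:2.
In Hill order: C13H18ClN3O2.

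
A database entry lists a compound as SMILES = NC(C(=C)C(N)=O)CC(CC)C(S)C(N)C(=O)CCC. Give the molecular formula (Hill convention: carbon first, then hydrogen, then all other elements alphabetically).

C14H27N3O2S

Walk through each heavy atom and fill implicit hydrogens from standard valence (C 4, N 3, O 2, S 2, halogen 1):
  atom 1: N, bond orders sum to 1 (valence 3) → 2 H
  atom 2: C, bond orders sum to 3 (valence 4) → 1 H
  atom 3: C, bond orders sum to 4 (valence 4) → 0 H
  atom 4: C, bond orders sum to 2 (valence 4) → 2 H
  atom 5: C, bond orders sum to 4 (valence 4) → 0 H
  atom 6: N, bond orders sum to 1 (valence 3) → 2 H
  atom 7: O, bond orders sum to 2 (valence 2) → 0 H
  atom 8: C, bond orders sum to 2 (valence 4) → 2 H
  atom 9: C, bond orders sum to 3 (valence 4) → 1 H
  atom 10: C, bond orders sum to 2 (valence 4) → 2 H
  atom 11: C, bond orders sum to 1 (valence 4) → 3 H
  atom 12: C, bond orders sum to 3 (valence 4) → 1 H
  atom 13: S, bond orders sum to 1 (valence 2) → 1 H
  atom 14: C, bond orders sum to 3 (valence 4) → 1 H
  atom 15: N, bond orders sum to 1 (valence 3) → 2 H
  atom 16: C, bond orders sum to 4 (valence 4) → 0 H
  atom 17: O, bond orders sum to 2 (valence 2) → 0 H
  atom 18: C, bond orders sum to 2 (valence 4) → 2 H
  atom 19: C, bond orders sum to 2 (valence 4) → 2 H
  atom 20: C, bond orders sum to 1 (valence 4) → 3 H
Totals → C:14, H:27, N:3, O:2, S:1.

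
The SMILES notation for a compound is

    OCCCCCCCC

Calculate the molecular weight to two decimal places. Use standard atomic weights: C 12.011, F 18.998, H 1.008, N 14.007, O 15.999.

130.23 g/mol

First, the molecular formula is C8H18O (counting implicit H from valence).
  C: 8 × 12.011 = 96.088
  H: 18 × 1.008 = 18.144
  O: 1 × 15.999 = 15.999
Sum: 8×12.011 + 18×1.008 + 1×15.999 = 130.231 → 130.23 g/mol.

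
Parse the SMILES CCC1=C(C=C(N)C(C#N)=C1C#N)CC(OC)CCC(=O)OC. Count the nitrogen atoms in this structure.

Scan the SMILES for N atoms (remember two-letter symbols like Cl and Br are single atoms).
Nitrogen count: 3.

3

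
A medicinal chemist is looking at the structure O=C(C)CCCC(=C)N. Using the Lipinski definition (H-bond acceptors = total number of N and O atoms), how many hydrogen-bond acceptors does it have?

N atoms: 1; O atoms: 1.
Lipinski HBA = 1 + 1 = 2.

2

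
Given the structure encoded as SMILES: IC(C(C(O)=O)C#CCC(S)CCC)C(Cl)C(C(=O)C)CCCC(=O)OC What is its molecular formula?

Walk through each heavy atom and fill implicit hydrogens from standard valence (C 4, N 3, O 2, S 2, halogen 1):
  atom 1: I (halogen, monovalent) → 0 H
  atom 2: C, bond orders sum to 3 (valence 4) → 1 H
  atom 3: C, bond orders sum to 3 (valence 4) → 1 H
  atom 4: C, bond orders sum to 4 (valence 4) → 0 H
  atom 5: O, bond orders sum to 1 (valence 2) → 1 H
  atom 6: O, bond orders sum to 2 (valence 2) → 0 H
  atom 7: C, bond orders sum to 4 (valence 4) → 0 H
  atom 8: C, bond orders sum to 4 (valence 4) → 0 H
  atom 9: C, bond orders sum to 2 (valence 4) → 2 H
  atom 10: C, bond orders sum to 3 (valence 4) → 1 H
  atom 11: S, bond orders sum to 1 (valence 2) → 1 H
  atom 12: C, bond orders sum to 2 (valence 4) → 2 H
  atom 13: C, bond orders sum to 2 (valence 4) → 2 H
  atom 14: C, bond orders sum to 1 (valence 4) → 3 H
  atom 15: C, bond orders sum to 3 (valence 4) → 1 H
  atom 16: Cl (halogen, monovalent) → 0 H
  atom 17: C, bond orders sum to 3 (valence 4) → 1 H
  atom 18: C, bond orders sum to 4 (valence 4) → 0 H
  atom 19: O, bond orders sum to 2 (valence 2) → 0 H
  atom 20: C, bond orders sum to 1 (valence 4) → 3 H
  atom 21: C, bond orders sum to 2 (valence 4) → 2 H
  atom 22: C, bond orders sum to 2 (valence 4) → 2 H
  atom 23: C, bond orders sum to 2 (valence 4) → 2 H
  atom 24: C, bond orders sum to 4 (valence 4) → 0 H
  atom 25: O, bond orders sum to 2 (valence 2) → 0 H
  atom 26: O, bond orders sum to 2 (valence 2) → 0 H
  atom 27: C, bond orders sum to 1 (valence 4) → 3 H
Totals → C:19, H:28, Cl:1, I:1, O:5, S:1.
In Hill order: C19H28ClIO5S.

C19H28ClIO5S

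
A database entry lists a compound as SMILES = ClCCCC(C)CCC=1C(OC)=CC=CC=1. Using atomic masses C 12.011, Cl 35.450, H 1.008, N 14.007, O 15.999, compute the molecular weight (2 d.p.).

240.77 g/mol

First, the molecular formula is C14H21ClO (counting implicit H from valence).
  C: 14 × 12.011 = 168.154
  Cl: 1 × 35.450 = 35.450
  H: 21 × 1.008 = 21.168
  O: 1 × 15.999 = 15.999
Sum: 14×12.011 + 1×35.450 + 21×1.008 + 1×15.999 = 240.771 → 240.77 g/mol.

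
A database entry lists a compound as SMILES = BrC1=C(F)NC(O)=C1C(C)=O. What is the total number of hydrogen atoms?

Walk through each heavy atom and fill implicit hydrogens from standard valence (C 4, N 3, O 2, S 2, halogen 1):
  atom 1: Br (halogen, monovalent) → 0 H
  atom 2: C, bond orders sum to 4 (valence 4) → 0 H
  atom 3: C, bond orders sum to 4 (valence 4) → 0 H
  atom 4: F (halogen, monovalent) → 0 H
  atom 5: N, bond orders sum to 2 (valence 3) → 1 H
  atom 6: C, bond orders sum to 4 (valence 4) → 0 H
  atom 7: O, bond orders sum to 1 (valence 2) → 1 H
  atom 8: C, bond orders sum to 4 (valence 4) → 0 H
  atom 9: C, bond orders sum to 4 (valence 4) → 0 H
  atom 10: C, bond orders sum to 1 (valence 4) → 3 H
  atom 11: O, bond orders sum to 2 (valence 2) → 0 H
Total hydrogens: 5.

5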